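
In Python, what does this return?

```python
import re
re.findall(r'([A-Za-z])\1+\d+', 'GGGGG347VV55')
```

The backreference `\1` re-matches whatever the first group consumed, character for character.
Matches: at [0:8] match 'GGGGG347', group 1 = 'G'; at [8:12] match 'VV55', group 1 = 'V'.
Because there's exactly one group, `findall` drops the full match and keeps group 1 from each hit.

['G', 'V']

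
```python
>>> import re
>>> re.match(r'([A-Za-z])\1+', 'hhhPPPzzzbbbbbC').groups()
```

The match spans [0:3] → 'hhh'.
Captured: group 1 = 'h'.

('h',)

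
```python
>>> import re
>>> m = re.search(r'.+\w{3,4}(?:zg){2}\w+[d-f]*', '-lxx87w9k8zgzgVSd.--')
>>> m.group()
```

'-lxx87w9k8zgzgVSd'

This matches one or more of any character, then 3 to 4 of a word character; then the literal 'zg' repeated 2 times, then one or more of a word character, then zero or more of a character in [d-f].
Unlike `match`, `search` isn't anchored — it looks for the pattern anywhere in the string.
The match spans [0:17] → '-lxx87w9k8zgzgVSd'.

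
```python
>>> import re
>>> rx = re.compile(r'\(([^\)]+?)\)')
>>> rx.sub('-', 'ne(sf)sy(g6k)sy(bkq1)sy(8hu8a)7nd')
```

Matches: at [2:6] → '(sf)'; at [8:13] → '(g6k)'; at [15:21] → '(bkq1)'; at [23:30] → '(8hu8a)'.
`sub` substitutes '-' at each match site.

'ne-sy-sy-sy-7nd'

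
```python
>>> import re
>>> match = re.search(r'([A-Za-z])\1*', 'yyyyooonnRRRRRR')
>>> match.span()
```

(0, 4)

`\1` has to match the exact text group 1 already captured.
`re.search` scans for the first position where the pattern succeeds.
The match spans [0:4] → 'yyyy'.
Captured: group 1 = 'y'.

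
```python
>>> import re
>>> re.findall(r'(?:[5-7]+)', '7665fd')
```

No capturing groups, so `findall` returns the 1 full match string.

['7665']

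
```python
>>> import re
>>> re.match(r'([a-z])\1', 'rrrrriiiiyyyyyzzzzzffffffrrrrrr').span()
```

With `match`, the pattern is implicitly anchored at the beginning.
The match spans [0:2] → 'rr'.

(0, 2)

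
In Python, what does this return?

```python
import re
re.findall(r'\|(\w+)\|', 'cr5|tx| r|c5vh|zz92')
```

Matches: at [3:7] match '|tx|', group 1 = 'tx'; at [9:15] match '|c5vh|', group 1 = 'c5vh'.
With a single group, `findall` returns only what that group captured — 2 items.

['tx', 'c5vh']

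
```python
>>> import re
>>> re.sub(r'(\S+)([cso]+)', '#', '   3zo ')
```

The pattern matches one or more of a non-whitespace character (captured); then one or more of one of [cso] (captured).
Matches: at [3:6] → '3zo'.
`sub` substitutes '#' at each match site.

'   # '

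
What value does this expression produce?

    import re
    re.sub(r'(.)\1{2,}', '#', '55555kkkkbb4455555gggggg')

A backreference is literal: `\1` must see the identical characters the first group matched.
Matches: at [0:5] → '55555'; at [5:9] → 'kkkk'; at [13:18] → '55555'; at [18:24] → 'gggggg'.
Every occurrence is swapped for '#'.

'##bb44##'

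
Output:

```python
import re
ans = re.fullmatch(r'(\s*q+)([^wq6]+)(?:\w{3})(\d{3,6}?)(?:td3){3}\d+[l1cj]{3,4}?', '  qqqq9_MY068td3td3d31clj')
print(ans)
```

`re.fullmatch` is like wrapping the pattern in `^…$` (in single-line mode).
Here there's no way to consume every character, so the call returns None.

None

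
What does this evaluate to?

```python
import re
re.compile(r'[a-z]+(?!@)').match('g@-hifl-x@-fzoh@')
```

`re.match` only tries the pattern at the start of the string.
Here the pattern fails at index 0, so the call returns None.

None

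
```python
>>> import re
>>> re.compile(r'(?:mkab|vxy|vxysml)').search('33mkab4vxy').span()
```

(2, 6)

The match spans [2:6] → 'mkab'.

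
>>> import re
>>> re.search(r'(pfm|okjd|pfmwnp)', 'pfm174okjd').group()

The match spans [0:3] → 'pfm'.

'pfm'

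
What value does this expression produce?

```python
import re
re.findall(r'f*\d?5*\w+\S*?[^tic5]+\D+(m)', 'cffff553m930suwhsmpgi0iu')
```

Pattern: zero or more of a literal 'f', then optionally a digit, then zero or more of a literal '5'; then one or more of a word character, then zero or more of a non-whitespace character (lazy), then one or more of any character except [tic5]; then one or more of a non-digit; then a literal 'm' (captured).
Walking the string: at [0:18] match 'cffff553m930suwhsm', group 1 = 'm'.
`findall` collects group 1 from the one match (1 total).

['m']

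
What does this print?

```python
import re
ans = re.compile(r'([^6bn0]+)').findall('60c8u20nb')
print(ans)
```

['c8u2']

The pattern matches one or more of any character except [6bn0] (captured).
Walking the string: at [2:6] match 'c8u2', group 1 = 'c8u2'.
One capturing group, so `findall` returns just the captured substring from the one match — 1 in all.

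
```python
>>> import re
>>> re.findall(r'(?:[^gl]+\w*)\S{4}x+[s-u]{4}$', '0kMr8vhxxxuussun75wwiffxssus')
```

The pattern matches one or more of any character except [gl], then zero or more of a word character (non-capturing group); then exactly 4 of a non-whitespace character, then one or more of the literal 'x', then exactly 4 of a character in [s-u]; then anchored at the end.
With no groups in the pattern, `findall` gives back each whole match — 1 here.

['0kMr8vhxxxuussun75wwiffxssus']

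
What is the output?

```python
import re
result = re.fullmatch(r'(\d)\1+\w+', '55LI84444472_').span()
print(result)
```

A backreference is literal: `\1` must see the identical characters the first group matched.
`re.fullmatch` is like wrapping the pattern in `^…$` (in single-line mode).
The match spans [0:13] → '55LI84444472_'.
Captured: group 1 = '5'.

(0, 13)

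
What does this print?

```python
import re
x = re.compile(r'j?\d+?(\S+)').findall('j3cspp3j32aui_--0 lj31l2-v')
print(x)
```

['cspp3j32aui_--0', '1l2-v']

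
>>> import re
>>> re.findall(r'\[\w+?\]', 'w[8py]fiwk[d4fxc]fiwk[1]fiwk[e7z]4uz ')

['[8py]', '[d4fxc]', '[1]', '[e7z]']

Since nothing is captured, `findall` lists the 4 matched substrings directly.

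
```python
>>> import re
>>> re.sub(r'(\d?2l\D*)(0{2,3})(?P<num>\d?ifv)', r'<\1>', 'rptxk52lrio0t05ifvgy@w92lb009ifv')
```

'rptxk52lrio0t05ifvgy@w<92lb>'

Pattern: optionally a digit, then the literal '2l', then zero or more of a non-digit (captured); then 2 to 3 of a literal '0' (captured); then optionally a digit, then the literal 'ifv' (captured as 'num').
Matches: at [22:32] → '92lb009ifv'.
Each match is replaced using the text its own group 1 captured.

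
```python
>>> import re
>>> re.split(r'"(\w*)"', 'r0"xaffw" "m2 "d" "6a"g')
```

['r0', 'xaffw', ' "m2 ', 'd', ' ', '6a', 'g']

`re.split` interleaves the captured-group text with the surrounding fragments.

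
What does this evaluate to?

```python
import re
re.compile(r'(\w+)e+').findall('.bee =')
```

['be']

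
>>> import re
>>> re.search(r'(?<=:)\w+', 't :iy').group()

The positive lookaround only admits positions where the adjacent text matches; those characters stay outside the span.
The match spans [3:5] → 'iy'.

'iy'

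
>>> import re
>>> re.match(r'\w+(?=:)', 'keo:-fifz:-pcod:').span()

Lookahead/lookbehind check context without consuming it, so the matched span excludes the asserted characters.
`re.match` won't scan ahead — the pattern has to work from the very first character.
The match spans [0:3] → 'keo'.

(0, 3)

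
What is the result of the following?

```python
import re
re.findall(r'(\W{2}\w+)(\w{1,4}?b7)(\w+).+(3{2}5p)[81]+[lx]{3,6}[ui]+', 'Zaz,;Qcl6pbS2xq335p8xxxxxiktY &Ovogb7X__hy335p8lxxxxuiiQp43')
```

Pattern: exactly 2 of a non-word character, then one or more of a word character (captured); then 1 to 4 of a word character (lazy), then the literal 'b7' (captured); then one or more of a word character (captured); then one or more of any character; then exactly 2 of a literal '3', then the literal '5p' (captured); then one or more of one of [81], then 3 to 6 of one of [lx], then one or more of one of [ui].
Scanning left to right: at [29:55] match ' &Ovogb7X__hy335p8lxxxxuii', groups = (' &Ovo', 'gb7', 'X__h', '335p').
4 groups means the one result is a tuple of 4 captured strings — 1 here.

[(' &Ovo', 'gb7', 'X__h', '335p')]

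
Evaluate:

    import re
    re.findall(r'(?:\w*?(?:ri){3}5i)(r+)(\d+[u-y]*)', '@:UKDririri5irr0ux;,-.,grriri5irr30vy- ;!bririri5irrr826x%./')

[('rr', '0ux'), ('rrr', '826x')]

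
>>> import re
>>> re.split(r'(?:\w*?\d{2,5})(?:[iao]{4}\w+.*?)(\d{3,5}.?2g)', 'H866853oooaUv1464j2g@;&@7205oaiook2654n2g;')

Pattern: zero or more of a word character (lazy), then 2 to 5 of a digit (non-capturing group); then exactly 4 of one of [iao], then one or more of a word character, then zero or more of any character (lazy) (non-capturing group); then 3 to 5 of a digit, then optionally any character, then the literal '2g' (captured).
Because the quantifier is non-greedy, it stops expanding at the earliest point where the rest of the pattern can succeed.
Matches to split on: at [0:41] → 'H866853oooaUv1464j2g@;&@7205oaiook2654n2g'.
`re.split` interleaves the captured-group text with the surrounding fragments.

['', '2654n2g', ';']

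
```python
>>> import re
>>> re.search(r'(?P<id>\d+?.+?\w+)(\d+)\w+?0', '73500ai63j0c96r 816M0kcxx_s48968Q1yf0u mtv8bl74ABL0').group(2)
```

'3'

Pattern: one or more of a digit (lazy), then one or more of any character (lazy), then one or more of a word character (captured as 'id'); then one or more of a digit (captured); then one or more of a word character (lazy), then the literal '0'.
A non-greedy quantifier consumes as few characters as it can — just enough that the remainder of the pattern still matches from where it stops; whatever follows it matches normally.
Unlike `match`, `search` isn't anchored — it looks for the pattern anywhere in the string.
The match spans [0:11] → '73500ai63j0'.
Captured: group 1 = '73500ai6', group 2 = '3'.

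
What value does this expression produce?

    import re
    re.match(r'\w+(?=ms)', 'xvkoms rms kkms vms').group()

'xvko'

With `match`, the pattern is implicitly anchored at the beginning.
The match spans [0:4] → 'xvko'.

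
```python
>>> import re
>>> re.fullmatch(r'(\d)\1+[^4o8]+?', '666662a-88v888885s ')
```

None

A backreference is literal: `\1` must see the identical characters the first group matched.
For `fullmatch`, every character of the input must be accounted for by the pattern.
Here the pattern can't cover the whole string, so the call returns None.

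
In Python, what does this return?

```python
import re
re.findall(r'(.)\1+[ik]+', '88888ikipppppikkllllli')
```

['8', 'p', 'l']

`\1` has to match the exact text group 1 already captured.
Scanning left to right: at [0:8] match '88888iki', group 1 = '8'; at [8:16] match 'pppppikk', group 1 = 'p'; at [16:22] match 'llllli', group 1 = 'l'.
With a single group, `findall` returns only what that group captured — 3 items.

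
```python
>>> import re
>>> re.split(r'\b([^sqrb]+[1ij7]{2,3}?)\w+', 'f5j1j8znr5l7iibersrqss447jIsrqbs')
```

['', 'f5j1j', '']

This matches a word boundary (`\b`, zero-width); then one or more of any character except [sqrb], then 2 to 3 of one of [1ij7] (lazy) (captured); then one or more of a word character.
The group in the pattern means `split` returns the separators' captures alongside the pieces.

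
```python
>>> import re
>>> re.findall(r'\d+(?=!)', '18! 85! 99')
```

The positive lookaround only admits positions where the adjacent text matches; those characters stay outside the span.
Walking the string: at [0:2] → '18'; at [4:6] → '85'.
Since nothing is captured, `findall` lists the 2 matched substrings directly.

['18', '85']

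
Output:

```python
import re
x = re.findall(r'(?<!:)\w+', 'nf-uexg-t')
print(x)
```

Because the assertion is negative and zero-width, positions next to the forbidden text are skipped.
Since nothing is captured, `findall` lists the 3 matched substrings directly.

['nf', 'uexg', 't']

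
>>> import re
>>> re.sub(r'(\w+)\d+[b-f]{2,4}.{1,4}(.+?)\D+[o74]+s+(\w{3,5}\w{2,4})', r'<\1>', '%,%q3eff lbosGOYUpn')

'%,%<q>'

This matches one or more of a word character (captured); then one or more of a digit, then 2 to 4 of a character in [b-f], then 1 to 4 of any character; then one or more of any character (lazy) (captured); then one or more of a non-digit, then one or more of one of [o74], then one or more of a literal 's'; then 3 to 5 of a word character, then 2 to 4 of a word character (captured).
Matches: at [3:19] → 'q3eff lbosGOYUpn'.
Each match is replaced using the text its own group 1 captured.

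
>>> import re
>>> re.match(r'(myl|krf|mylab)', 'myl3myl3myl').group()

With `match`, the pattern is implicitly anchored at the beginning.
The match spans [0:3] → 'myl'.

'myl'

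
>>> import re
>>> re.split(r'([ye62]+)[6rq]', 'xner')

['xn', 'e', '']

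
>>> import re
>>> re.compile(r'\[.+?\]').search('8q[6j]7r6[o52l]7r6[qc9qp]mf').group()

'[6j]'

A non-greedy quantifier consumes as few characters as it can — just enough that the remainder of the pattern still matches from where it stops; whatever follows it matches normally.
`search` walks the string left to right and returns the first match it finds.
The match spans [2:6] → '[6j]'.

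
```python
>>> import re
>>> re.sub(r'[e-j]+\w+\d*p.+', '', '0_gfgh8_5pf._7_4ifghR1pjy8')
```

'0_'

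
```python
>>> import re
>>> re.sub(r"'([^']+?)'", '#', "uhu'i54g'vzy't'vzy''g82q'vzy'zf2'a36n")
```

Each match is replaced by '#'.

"uhu#vzy#vzy'#vzy#a36n"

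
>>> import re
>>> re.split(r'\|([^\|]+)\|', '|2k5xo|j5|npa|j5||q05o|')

Matches to split on: at [0:7] → '|2k5xo|'; at [9:14] → '|npa|'; at [17:23] → '|q05o|'.
The group in the pattern means `split` returns the separators' captures alongside the pieces.

['', '2k5xo', 'j5', 'npa', 'j5|', 'q05o', '']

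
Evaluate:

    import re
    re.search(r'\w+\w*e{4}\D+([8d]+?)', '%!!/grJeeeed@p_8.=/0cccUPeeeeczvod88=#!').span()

This matches one or more of a word character; then zero or more of a word character, then exactly 4 of a literal 'e', then one or more of a non-digit; then one or more of one of [8d] (lazy) (captured).
`re.search` scans for the first position where the pattern succeeds.
The match spans [4:16] → 'grJeeeed@p_8'.
Captured: group 1 = '8'.

(4, 16)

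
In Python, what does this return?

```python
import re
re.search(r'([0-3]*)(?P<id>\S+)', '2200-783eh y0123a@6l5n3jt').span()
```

(0, 10)

The match spans [0:10] → '2200-783eh'.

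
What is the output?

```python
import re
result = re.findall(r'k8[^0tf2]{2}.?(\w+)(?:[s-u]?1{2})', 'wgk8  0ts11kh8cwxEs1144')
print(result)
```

['ts11kh8cwxEs']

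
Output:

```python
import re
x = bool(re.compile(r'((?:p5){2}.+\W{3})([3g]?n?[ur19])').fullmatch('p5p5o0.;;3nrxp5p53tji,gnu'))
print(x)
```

False

For `fullmatch`, every character of the input must be accounted for by the pattern.
Here the string isn't matched end-to-end, so the call returns None, and `bool(None)` is False.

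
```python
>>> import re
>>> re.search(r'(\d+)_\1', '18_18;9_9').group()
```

'18_18'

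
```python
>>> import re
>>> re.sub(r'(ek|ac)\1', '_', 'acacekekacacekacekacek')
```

'___ekacekacek'

After group 1 captures some text, `\1` only succeeds where that same text appears again.
Matches: at [0:4] → 'acac'; at [4:8] → 'ekek'; at [8:12] → 'acac'.
Each match is replaced by '_'.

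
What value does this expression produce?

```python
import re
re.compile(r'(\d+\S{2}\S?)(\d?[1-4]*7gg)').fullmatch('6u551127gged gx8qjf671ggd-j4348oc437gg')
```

None

This matches one or more of a digit, then exactly 2 of a non-whitespace character, then optionally a non-whitespace character (captured); then optionally a digit, then zero or more of a character in [1-4], then the literal '7gg' (captured).
`re.fullmatch` requires the pattern to consume the entire string.
Here there's no way to consume every character, so the call returns None.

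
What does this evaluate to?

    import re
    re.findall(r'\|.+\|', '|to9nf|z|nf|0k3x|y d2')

Scanning left to right: at [0:17] → '|to9nf|z|nf|0k3x|'.
With no groups in the pattern, `findall` gives back each whole match — 1 here.

['|to9nf|z|nf|0k3x|']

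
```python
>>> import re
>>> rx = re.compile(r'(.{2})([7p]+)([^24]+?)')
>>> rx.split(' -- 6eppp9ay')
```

[' -- ', '6e', 'ppp', '9', 'ay']

The pattern matches exactly 2 of any character (captured); then one or more of one of [7p] (captured); then one or more of any character except [24] (lazy) (captured).
Matches to split on: at [4:10] → '6eppp9'.
The group in the pattern means `split` returns the separators' captures alongside the pieces.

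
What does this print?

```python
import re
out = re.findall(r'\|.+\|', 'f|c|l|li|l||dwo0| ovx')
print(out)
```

['|c|l|li|l||dwo0|']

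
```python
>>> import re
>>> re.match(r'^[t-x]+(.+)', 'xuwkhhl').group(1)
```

Pattern: anchored at the start of the string; then one or more of a character in [t-x]; then one or more of any character (captured).
With `match`, the pattern is implicitly anchored at the beginning.
The match spans [0:7] → 'xuwkhhl'.
Captured: group 1 = 'khhl'.

'khhl'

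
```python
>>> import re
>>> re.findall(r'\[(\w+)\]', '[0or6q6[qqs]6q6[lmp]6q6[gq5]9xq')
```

['qqs', 'lmp', 'gq5']

With a single group, `findall` returns only what that group captured — 3 items.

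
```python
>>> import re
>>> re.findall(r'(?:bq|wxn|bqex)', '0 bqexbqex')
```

['bq', 'bq']

`|` is ordered: at each position the engine commits to the first alternative that works.
Scanning left to right: at [2:4] → 'bq'; at [6:8] → 'bq'.
No capturing groups, so `findall` returns the 2 full match strings.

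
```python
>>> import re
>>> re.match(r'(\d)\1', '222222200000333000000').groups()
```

('2',)

The match spans [0:2] → '22'.
Captured: group 1 = '2'.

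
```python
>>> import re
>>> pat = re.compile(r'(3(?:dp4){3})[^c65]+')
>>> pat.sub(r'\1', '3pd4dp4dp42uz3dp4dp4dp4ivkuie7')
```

This matches the literal '3', then the literal 'dp4' repeated 3 times (captured); then one or more of any character except [c65].
Matches: at [13:30] → '3dp4dp4dp4ivkuie7'.
Each match is replaced using the text its own group 1 captured.

'3pd4dp4dp42uz3dp4dp4dp4'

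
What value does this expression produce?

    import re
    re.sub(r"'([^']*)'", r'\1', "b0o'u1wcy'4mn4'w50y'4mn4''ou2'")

"b0ou1wcy4mn4w50y4mn4ou2'"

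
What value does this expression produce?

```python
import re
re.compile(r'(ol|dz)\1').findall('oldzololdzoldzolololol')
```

['ol', 'ol', 'ol']

`\1` is not a pattern — it's the concrete string captured by group 1, re-applied verbatim.
Scanning left to right: at [4:8] match 'olol', group 1 = 'ol'; at [14:18] match 'olol', group 1 = 'ol'; at [18:22] match 'olol', group 1 = 'ol'.
With a single group, `findall` returns only what that group captured — 3 items.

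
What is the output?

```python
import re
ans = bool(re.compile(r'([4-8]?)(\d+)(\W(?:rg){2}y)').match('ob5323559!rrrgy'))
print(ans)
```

`re.match` won't scan ahead — the pattern has to work from the very first character.
Here position 0 doesn't satisfy it, so the call returns None, and `bool(None)` is False.

False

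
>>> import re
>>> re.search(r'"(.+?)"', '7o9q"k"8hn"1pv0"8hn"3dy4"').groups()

Lazy quantifiers expand one character at a time until the remainder of the pattern can match.
`search` walks the string left to right and returns the first match it finds.
The match spans [4:7] → '"k"'.
Captured: group 1 = 'k'.

('k',)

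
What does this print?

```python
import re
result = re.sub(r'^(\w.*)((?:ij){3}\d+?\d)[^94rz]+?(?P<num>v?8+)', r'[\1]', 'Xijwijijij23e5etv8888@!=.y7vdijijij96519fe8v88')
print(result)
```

Pattern: anchored at the start of the string; then a word character, then zero or more of any character (captured); then the literal 'ij' repeated 3 times, then one or more of a digit (lazy), then a digit (captured); then one or more of any character except [94rz] (lazy); then optionally the literal 'v', then one or more of a literal '8' (captured as 'num').
Matches: at [0:43] → 'Xijwijijij23e5etv8888@!=.y7vdijijij96519fe8'.
The replacement refers to a captured group, so each match is rewritten using its own captured text.

[Xijwijijij23e5etv8888@!=.y7vd]v88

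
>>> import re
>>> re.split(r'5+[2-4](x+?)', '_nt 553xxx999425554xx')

['_nt ', 'x', 'xx99942', 'x', 'x']

A non-greedy quantifier consumes as few characters as it can — just enough that the remainder of the pattern still matches from where it stops; whatever follows it matches normally.
The group in the pattern means `split` returns the separators' captures alongside the pieces.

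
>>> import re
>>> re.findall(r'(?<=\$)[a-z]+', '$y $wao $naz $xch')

['y', 'wao', 'naz', 'xch']

The lookaround is zero-width — it requires the adjacent text to match without consuming it, so the asserted text isn't part of the match.
Walking the string: at [1:2] → 'y'; at [4:7] → 'wao'; at [9:12] → 'naz'; at [14:17] → 'xch'.
`findall` yields the raw match text (4 of them) because the pattern has no groups.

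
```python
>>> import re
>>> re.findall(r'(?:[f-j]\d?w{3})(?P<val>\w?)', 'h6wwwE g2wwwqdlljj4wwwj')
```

['E', 'q', 'j']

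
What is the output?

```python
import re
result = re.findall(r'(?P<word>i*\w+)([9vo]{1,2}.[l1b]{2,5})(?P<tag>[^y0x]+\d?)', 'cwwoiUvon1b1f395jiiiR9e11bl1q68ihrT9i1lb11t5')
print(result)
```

Multiple groups make `findall` return tuples — one 3-tuple for the one match.

[('cwwoiUvon1b1f395jiiiR9e11bl1q68ihrT', '9i1lb11', 't5')]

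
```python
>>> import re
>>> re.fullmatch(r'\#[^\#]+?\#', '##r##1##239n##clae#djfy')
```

`re.fullmatch` is like wrapping the pattern in `^…$` (in single-line mode).
Here the pattern can't cover the whole string, so the call returns None.

None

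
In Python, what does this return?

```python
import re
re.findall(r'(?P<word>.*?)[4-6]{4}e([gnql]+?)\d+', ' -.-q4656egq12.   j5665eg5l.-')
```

[(' -.-q', 'gq'), ('.   j', 'g')]

A `+?`/`*?`/`{m,n}?` starts at its minimum and grows only as far as needed for what follows to match.
`findall` packs the 2 group values into a tuple for every match.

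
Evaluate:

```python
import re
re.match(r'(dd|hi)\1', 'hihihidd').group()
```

'hihi'

`match` is anchored at position 0; if the pattern doesn't fit there, it returns None.
The match spans [0:4] → 'hihi'.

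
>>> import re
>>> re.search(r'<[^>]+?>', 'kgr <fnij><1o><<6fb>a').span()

The match spans [4:10] → '<fnij>'.

(4, 10)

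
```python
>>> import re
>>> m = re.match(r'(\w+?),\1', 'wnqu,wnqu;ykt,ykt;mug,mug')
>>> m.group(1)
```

'wnqu'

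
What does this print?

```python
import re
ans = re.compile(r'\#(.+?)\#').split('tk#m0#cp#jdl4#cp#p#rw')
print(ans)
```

['tk', 'm0', 'cp', 'jdl4', 'cp', 'p', 'rw']

A `+?`/`*?`/`{m,n}?` starts at its minimum and grows only as far as needed for what follows to match.
Matches to split on: at [2:6] → '#m0#'; at [8:14] → '#jdl4#'; at [16:19] → '#p#'.
Because the pattern has a capturing group, `split` also inserts each captured text between the pieces.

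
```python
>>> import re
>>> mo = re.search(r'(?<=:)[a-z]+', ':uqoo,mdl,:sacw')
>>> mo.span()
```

(1, 5)

The lookaround is zero-width — it requires the adjacent text to match without consuming it, so the asserted text isn't part of the match.
`re.search` scans for the first position where the pattern succeeds.
The match spans [1:5] → 'uqoo'.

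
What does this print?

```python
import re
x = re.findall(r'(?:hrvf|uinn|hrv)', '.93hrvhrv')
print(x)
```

['hrv', 'hrv']

Matches: at [3:6] → 'hrv'; at [6:9] → 'hrv'.
`findall` yields the raw match text (2 of them) because the pattern has no groups.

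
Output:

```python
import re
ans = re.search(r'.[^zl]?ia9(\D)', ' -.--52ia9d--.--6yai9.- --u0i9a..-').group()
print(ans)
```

52ia9d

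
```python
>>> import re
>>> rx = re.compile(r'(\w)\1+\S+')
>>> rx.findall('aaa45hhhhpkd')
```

['a']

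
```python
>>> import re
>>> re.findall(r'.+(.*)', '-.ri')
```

['']

This matches one or more of any character; then zero or more of any character (captured).
Matches: at [0:4] match '-.ri', group 1 = ''.
Because there's exactly one group, `findall` drops the full match and keeps group 1 from the one hit.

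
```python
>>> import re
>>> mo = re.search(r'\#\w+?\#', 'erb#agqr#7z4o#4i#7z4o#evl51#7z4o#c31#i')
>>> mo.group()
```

'#agqr#'

`re.search` tries every starting position until one works.
The match spans [3:9] → '#agqr#'.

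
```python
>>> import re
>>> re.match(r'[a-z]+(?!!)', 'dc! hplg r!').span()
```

(0, 1)

`re.match` won't scan ahead — the pattern has to work from the very first character.
The match spans [0:1] → 'd'.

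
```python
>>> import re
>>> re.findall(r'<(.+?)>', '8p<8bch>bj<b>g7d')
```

`findall` collects group 1 from each match (2 total).

['8bch', 'b']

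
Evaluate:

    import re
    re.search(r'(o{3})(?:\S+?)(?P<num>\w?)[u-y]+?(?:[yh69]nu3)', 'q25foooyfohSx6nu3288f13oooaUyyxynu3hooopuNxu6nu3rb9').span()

(4, 17)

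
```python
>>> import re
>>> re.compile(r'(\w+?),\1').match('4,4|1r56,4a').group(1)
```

The backreference `\1` re-matches whatever the first group consumed, character for character.
`re.match` won't scan ahead — the pattern has to work from the very first character.
The match spans [0:3] → '4,4'.
Captured: group 1 = '4'.

'4'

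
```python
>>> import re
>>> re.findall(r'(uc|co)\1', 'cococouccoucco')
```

['co']

`\1` has to match the exact text group 1 already captured.
Matches: at [0:4] match 'coco', group 1 = 'co'.
`findall` collects group 1 from the one match (1 total).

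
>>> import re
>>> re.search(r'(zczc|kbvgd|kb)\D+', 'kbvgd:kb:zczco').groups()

('kbvgd',)

Alternation tries branches left to right and keeps the first one that lets the overall match succeed at that position.
`re.search` scans for the first position where the pattern succeeds.
The match spans [0:14] → 'kbvgd:kb:zczco'.
Captured: group 1 = 'kbvgd'.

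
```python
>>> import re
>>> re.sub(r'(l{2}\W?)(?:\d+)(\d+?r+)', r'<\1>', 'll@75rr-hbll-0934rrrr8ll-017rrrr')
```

Each match is replaced using the text its own group 1 captured.

'<ll@>-hb<ll->8<ll->'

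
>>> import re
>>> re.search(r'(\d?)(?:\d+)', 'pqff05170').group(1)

The match spans [4:9] → '05170'.
Captured: group 1 = '0'.

'0'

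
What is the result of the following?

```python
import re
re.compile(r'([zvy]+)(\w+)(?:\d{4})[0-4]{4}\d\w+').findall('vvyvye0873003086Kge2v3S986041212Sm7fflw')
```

This matches one or more of one of [zvy] (captured); then one or more of a word character (captured); then exactly 4 of a digit (non-capturing group); then exactly 4 of a character in [0-4], then a digit, then one or more of a word character.
Scanning left to right: at [0:39] match 'vvyvye0873003086Kge2v3S986041212Sm7fflw', groups = ('vvyvy', 'e0873003086Kge2v3S').
Multiple groups make `findall` return tuples — one 2-tuple for the one match.

[('vvyvy', 'e0873003086Kge2v3S')]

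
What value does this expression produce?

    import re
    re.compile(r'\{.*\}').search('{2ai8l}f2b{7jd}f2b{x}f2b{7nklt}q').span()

(0, 31)

`re.search` scans for the first position where the pattern succeeds.
The match spans [0:31] → '{2ai8l}f2b{7jd}f2b{x}f2b{7nklt}'.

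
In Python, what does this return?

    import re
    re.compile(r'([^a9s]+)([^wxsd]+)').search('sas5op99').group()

'5op99'

The match spans [3:8] → '5op99'.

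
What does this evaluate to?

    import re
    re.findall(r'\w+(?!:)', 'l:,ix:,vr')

['i', 'vr']

`(?!…)`/`(?<!…)` only lets a position through if the neighbouring text does NOT match; no characters are consumed.
Scanning left to right: at [3:4] → 'i'; at [7:9] → 'vr'.
With no groups in the pattern, `findall` gives back each whole match — 2 here.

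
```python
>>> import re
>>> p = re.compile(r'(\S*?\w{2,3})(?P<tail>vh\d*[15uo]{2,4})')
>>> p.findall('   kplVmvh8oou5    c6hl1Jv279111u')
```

This matches zero or more of a non-whitespace character (lazy), then 2 to 3 of a word character (captured); then the literal 'vh', then zero or more of a digit, then 2 to 4 of one of [15uo] (captured as 'tail').
Multiple groups make `findall` return tuples — one 2-tuple for the one match.

[('kplVm', 'vh8oou5')]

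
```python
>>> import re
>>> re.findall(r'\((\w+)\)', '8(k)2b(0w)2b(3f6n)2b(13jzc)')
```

['k', '0w', '3f6n', '13jzc']

Walking the string: at [1:4] match '(k)', group 1 = 'k'; at [6:10] match '(0w)', group 1 = '0w'; at [12:18] match '(3f6n)', group 1 = '3f6n'; at [20:27] match '(13jzc)', group 1 = '13jzc'.
With a single group, `findall` returns only what that group captured — 4 items.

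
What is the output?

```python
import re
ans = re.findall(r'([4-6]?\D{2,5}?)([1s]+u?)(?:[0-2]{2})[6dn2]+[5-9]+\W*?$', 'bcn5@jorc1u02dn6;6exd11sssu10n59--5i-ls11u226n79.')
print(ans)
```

[('5i-l', 's11u')]

This matches optionally a character in [4-6], then 2 to 5 of a non-digit (lazy) (captured); then one or more of one of [1s], then optionally a literal 'u' (captured); then exactly 2 of a character in [0-2] (non-capturing group); then one or more of one of [6dn2], then one or more of a character in [5-9], then zero or more of a non-word character (lazy); then anchored at the end.
A non-greedy quantifier consumes as few characters as it can — just enough that the remainder of the pattern still matches from where it stops; whatever follows it matches normally.
Scanning left to right: at [34:49] match '5i-ls11u226n79.', groups = ('5i-l', 's11u').
`findall` packs the 2 group values into a tuple for every match.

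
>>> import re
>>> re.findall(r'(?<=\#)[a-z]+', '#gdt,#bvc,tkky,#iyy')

The positive lookaround only admits positions where the adjacent text matches; those characters stay outside the span.
Scanning left to right: at [1:4] → 'gdt'; at [6:9] → 'bvc'; at [16:19] → 'iyy'.
No capturing groups, so `findall` returns the 3 full match strings.

['gdt', 'bvc', 'iyy']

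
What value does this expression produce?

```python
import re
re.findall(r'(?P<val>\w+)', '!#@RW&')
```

['RW']

Pattern: one or more of a word character (captured as 'val').
Walking the string: at [3:5] match 'RW', group 1 = 'RW'.
One capturing group, so `findall` returns just the captured substring from the one match — 1 in all.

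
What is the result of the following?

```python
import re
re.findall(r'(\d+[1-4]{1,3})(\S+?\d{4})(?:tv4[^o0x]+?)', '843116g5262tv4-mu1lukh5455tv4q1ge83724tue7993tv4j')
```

Pattern: one or more of a digit, then 1 to 3 of a character in [1-4] (captured); then one or more of a non-whitespace character (lazy), then exactly 4 of a digit (captured); then the literal 'tv4', then one or more of any character except [o0x] (lazy) (non-capturing group).
With the lazy modifier that quantifier settles for the fewest repetitions that let the rest of the pattern succeed (the atoms after it are unaffected and can still be greedy).
Walking the string: at [0:15] match '843116g5262tv4-', groups = ('84311', '6g5262'); at [22:49] match '5455tv4q1ge83724tue7993tv4j', groups = ('54', '55tv4q1ge83724tue7993').
Multiple groups make `findall` return tuples — one 2-tuple for each match.

[('84311', '6g5262'), ('54', '55tv4q1ge83724tue7993')]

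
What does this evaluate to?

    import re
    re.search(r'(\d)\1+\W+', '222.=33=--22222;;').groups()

('2',)

The match spans [0:5] → '222.='.
Captured: group 1 = '2'.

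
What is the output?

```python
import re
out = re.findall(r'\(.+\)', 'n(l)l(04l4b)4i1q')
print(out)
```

Scanning left to right: at [1:12] → '(l)l(04l4b)'.
Since nothing is captured, `findall` lists the 1 matched substring directly.

['(l)l(04l4b)']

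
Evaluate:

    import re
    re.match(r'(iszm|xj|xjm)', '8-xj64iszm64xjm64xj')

`re.match` won't scan ahead — the pattern has to work from the very first character.
Here the pattern fails at index 0, so the call returns None.

None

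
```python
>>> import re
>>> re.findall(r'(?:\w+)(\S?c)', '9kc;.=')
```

['c']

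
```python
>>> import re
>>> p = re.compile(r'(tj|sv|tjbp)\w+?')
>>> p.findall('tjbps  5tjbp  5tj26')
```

The regex engine tests alternatives in the order written; an earlier branch that matches wins even if a later one would match more.
One capturing group, so `findall` returns just the captured substring from each match — 3 in all.

['tj', 'tj', 'tj']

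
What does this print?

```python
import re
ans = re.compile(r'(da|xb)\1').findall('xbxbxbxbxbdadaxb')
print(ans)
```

The backreference `\1` re-matches whatever the first group consumed, character for character.
Scanning left to right: at [0:4] match 'xbxb', group 1 = 'xb'; at [4:8] match 'xbxb', group 1 = 'xb'; at [10:14] match 'dada', group 1 = 'da'.
Because there's exactly one group, `findall` drops the full match and keeps group 1 from each hit.

['xb', 'xb', 'da']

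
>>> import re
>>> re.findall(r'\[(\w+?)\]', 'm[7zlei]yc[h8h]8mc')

['7zlei', 'h8h']

Because there's exactly one group, `findall` drops the full match and keeps group 1 from each hit.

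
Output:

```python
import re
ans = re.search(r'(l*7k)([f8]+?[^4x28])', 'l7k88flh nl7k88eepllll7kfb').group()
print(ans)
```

l7k88f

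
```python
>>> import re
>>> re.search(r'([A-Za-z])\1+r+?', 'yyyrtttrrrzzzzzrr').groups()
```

('y',)

The match spans [0:4] → 'yyyr'.
Captured: group 1 = 'y'.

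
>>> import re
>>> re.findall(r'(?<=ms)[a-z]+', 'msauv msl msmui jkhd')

Lookahead/lookbehind check context without consuming it, so the matched span excludes the asserted characters.
No capturing groups, so `findall` returns the 3 full match strings.

['auv', 'l', 'mui']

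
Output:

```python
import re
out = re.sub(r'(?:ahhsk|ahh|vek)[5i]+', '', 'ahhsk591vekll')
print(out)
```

`sub` substitutes '' at each match site.

91vekll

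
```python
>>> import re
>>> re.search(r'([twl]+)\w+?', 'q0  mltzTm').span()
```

(5, 8)

This matches one or more of one of [twl] (captured); then one or more of a word character (lazy).
`re.search` scans for the first position where the pattern succeeds.
The match spans [5:8] → 'ltz'.
Captured: group 1 = 'lt'.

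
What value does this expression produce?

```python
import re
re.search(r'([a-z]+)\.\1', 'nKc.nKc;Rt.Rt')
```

`\1` is not a pattern — it's the concrete string captured by group 1, re-applied verbatim.
`re.search` scans for the first position where the pattern succeeds.
Here the pattern never matches, so the call returns None.

None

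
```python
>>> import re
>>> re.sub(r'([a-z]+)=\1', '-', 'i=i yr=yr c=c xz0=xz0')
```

'- - - xz0=xz0'

`\1` is not a pattern — it's the concrete string captured by group 1, re-applied verbatim.
Matches: at [0:3] → 'i=i'; at [4:9] → 'yr=yr'; at [10:13] → 'c=c'.
`sub` substitutes '-' at each match site.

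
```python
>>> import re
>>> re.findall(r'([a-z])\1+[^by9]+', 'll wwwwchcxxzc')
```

`\1` is not a pattern — it's the concrete string captured by group 1, re-applied verbatim.
Matches: at [0:14] match 'll wwwwchcxxzc', group 1 = 'l'.
One capturing group, so `findall` returns just the captured substring from the one match — 1 in all.

['l']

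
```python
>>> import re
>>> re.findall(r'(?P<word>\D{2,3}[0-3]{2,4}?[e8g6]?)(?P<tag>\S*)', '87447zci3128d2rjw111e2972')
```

[('zci31', '28d2rjw111e2972')]

This matches 2 to 3 of a non-digit, then 2 to 4 of a character in [0-3] (lazy), then optionally one of [e8g6] (captured as 'word'); then zero or more of a non-whitespace character (captured as 'tag').
The `?` after the quantifier makes it lazy — it takes as little as possible before letting the rest of the pattern try.
Walking the string: at [5:25] match 'zci3128d2rjw111e2972', groups = ('zci31', '28d2rjw111e2972').
With 2 capturing groups, `findall` returns a 2-tuple per match.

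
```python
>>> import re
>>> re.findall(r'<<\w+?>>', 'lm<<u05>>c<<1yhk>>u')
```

['<<u05>>', '<<1yhk>>']

Walking the string: at [2:9] → '<<u05>>'; at [10:18] → '<<1yhk>>'.
With no groups in the pattern, `findall` gives back each whole match — 2 here.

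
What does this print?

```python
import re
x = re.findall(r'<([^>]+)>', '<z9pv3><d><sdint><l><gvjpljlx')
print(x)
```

['z9pv3', 'd', 'sdint', 'l']

Scanning left to right: at [0:7] match '<z9pv3>', group 1 = 'z9pv3'; at [7:10] match '<d>', group 1 = 'd'; at [10:17] match '<sdint>', group 1 = 'sdint'; at [17:20] match '<l>', group 1 = 'l'.
`findall` collects group 1 from each match (4 total).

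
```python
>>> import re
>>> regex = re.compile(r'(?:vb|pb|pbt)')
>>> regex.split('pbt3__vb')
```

Alternation tries branches left to right and keeps the first one that lets the overall match succeed at that position.
The string is cut at each match, leaving 3 pieces.

['', 't3__', '']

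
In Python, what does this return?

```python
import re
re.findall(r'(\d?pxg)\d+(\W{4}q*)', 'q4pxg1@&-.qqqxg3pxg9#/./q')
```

[('4pxg', '@&-.qqq'), ('3pxg', '#/./q')]

The pattern matches optionally a digit, then the literal 'pxg' (captured); then one or more of a digit; then exactly 4 of a non-word character, then zero or more of a literal 'q' (captured).
With 2 capturing groups, `findall` returns a 2-tuple per match.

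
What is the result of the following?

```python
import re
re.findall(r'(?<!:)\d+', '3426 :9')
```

['3426']

Because the assertion is negative and zero-width, positions next to the forbidden text are skipped.
Scanning left to right: at [0:4] → '3426'.
No capturing groups, so `findall` returns the 1 full match string.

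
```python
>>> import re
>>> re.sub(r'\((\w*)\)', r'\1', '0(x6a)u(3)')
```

The replacement refers to a captured group, so each match is rewritten using its own captured text.

'0x6au3'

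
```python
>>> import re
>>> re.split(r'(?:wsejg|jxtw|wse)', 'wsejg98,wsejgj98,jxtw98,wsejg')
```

Branches in `(...|...)` are attempted left-to-right; the first branch that allows the whole pattern to succeed is taken.
Matches to split on: at [0:5] → 'wsejg'; at [8:13] → 'wsejg'; at [17:21] → 'jxtw'; at [24:29] → 'wsejg'.
Each match becomes a cut point; 5 segments remain.

['', '98,', 'j98,', '98,', '']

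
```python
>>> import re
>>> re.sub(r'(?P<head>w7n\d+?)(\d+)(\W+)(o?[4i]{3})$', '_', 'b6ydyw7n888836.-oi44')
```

Pattern: the literal 'w7n', then one or more of a digit (lazy) (captured as 'head'); then one or more of a digit (captured); then one or more of a non-word character (captured); then optionally the literal 'o', then exactly 3 of one of [4i] (captured); then anchored at the end.
Matches: at [5:20] → 'w7n888836.-oi44'.
Each match is replaced by '_'.

'b6ydy_'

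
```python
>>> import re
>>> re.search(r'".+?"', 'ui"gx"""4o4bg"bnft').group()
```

The `?` after the quantifier makes it lazy — it takes as little as possible before letting the rest of the pattern try.
The match spans [2:6] → '"gx"'.

'"gx"'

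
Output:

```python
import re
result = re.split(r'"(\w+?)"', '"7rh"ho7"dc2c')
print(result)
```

The group in the pattern means `split` returns the separators' captures alongside the pieces.

['', '7rh', 'ho7"dc2c']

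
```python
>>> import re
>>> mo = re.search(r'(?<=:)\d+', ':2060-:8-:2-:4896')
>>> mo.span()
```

(1, 5)

The `(?=…)`/`(?<=…)` assertion just peeks at neighbouring text; it doesn't advance the match position.
The match spans [1:5] → '2060'.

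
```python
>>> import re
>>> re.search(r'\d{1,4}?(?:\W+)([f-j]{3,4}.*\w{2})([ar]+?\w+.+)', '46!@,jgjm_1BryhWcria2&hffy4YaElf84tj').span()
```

(0, 36)

The match spans [0:36] → '46!@,jgjm_1BryhWcria2&hffy4YaElf84tj'.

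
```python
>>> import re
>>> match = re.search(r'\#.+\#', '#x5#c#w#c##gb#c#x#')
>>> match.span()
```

The match spans [0:18] → '#x5#c#w#c##gb#c#x#'.

(0, 18)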